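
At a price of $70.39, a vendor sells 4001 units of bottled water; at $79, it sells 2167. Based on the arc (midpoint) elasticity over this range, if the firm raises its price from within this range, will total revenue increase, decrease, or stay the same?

Arc ε = (-1834/8.61)(74.69/3084.0) ≈ -5.159.
|ε| = 5.16 > 1, so demand is elastic. A price rise therefore reduces total revenue.

decrease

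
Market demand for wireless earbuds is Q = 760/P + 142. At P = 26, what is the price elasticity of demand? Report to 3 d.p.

At P = 26, Q = 171.231.
dQ/dP = −760/P² = -1.124.
ε = (dQ/dP)(P/Q) = (-1.124)(26/171.231).
|ε| < 1, so demand is inelastic at this price.

-0.171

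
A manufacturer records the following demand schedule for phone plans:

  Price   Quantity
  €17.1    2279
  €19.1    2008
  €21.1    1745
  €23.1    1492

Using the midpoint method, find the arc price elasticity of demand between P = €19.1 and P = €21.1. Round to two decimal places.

-1.41

At P = 19.1, Q = 2008; at P = 21.1, Q = 1745.
ΔQ = -263, ΔP = 2.0. Midpoints: P̄ = 20.10, Q̄ = 1876.5.
ε = (ΔQ/ΔP)(P̄/Q̄) = (-263/2.0)(20.10/1876.5).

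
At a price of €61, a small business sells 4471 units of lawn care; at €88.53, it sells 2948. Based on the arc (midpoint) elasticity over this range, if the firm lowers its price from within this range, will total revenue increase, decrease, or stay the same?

Arc ε = (-1523/27.53)(74.77/3709.5) ≈ -1.115.
|ε| = 1.12 > 1, so demand is elastic. A price cut therefore raises total revenue.

increase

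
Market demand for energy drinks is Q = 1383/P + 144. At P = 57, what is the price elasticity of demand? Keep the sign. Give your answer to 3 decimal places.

-0.144

At P = 57, Q = 168.263.
dQ/dP = −1383/P² = -0.426.
ε = (dQ/dP)(P/Q) = (-0.426)(57/168.263).
|ε| < 1, so demand is inelastic at this price.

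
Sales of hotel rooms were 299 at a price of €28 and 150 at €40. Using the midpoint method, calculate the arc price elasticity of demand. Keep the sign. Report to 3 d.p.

-1.880

ΔQ = 150 − 299 = -149; ΔP = 40 − 28 = 12.
Midpoints: P̄ = 34.00, Q̄ = 224.5.
ε = (ΔQ/ΔP)(P̄/Q̄) = (-149/12)(34.00/224.5).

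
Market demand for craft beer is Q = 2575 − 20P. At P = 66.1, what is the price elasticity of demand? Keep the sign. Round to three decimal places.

-1.055

At P = 66.1, Q = 1253.
dQ/dP = −20.
ε = (dQ/dP)(P/Q) = (-20)(66.1/1253).
|ε| > 1, so demand is elastic at this price.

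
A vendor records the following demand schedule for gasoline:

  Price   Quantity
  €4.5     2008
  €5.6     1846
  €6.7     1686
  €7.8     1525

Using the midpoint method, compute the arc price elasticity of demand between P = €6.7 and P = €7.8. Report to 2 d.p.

At P = 6.7, Q = 1686; at P = 7.8, Q = 1525.
ΔQ = -161, ΔP = 1.1. Midpoints: P̄ = 7.25, Q̄ = 1605.5.
ε = (ΔQ/ΔP)(P̄/Q̄) = (-161/1.1)(7.25/1605.5).

-0.66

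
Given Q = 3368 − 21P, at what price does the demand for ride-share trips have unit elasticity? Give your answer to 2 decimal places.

80.19

For linear demand Q = a − bP, ε = −bP/(a − bP). |ε| = 1 when bP = a − bP, i.e. P = a/(2b).
P = 3368/(2·21) = 3368/42 = 80.1905.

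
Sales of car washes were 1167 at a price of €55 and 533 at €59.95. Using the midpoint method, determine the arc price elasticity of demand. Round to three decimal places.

-8.661

ΔQ = 533 − 1167 = -634; ΔP = 59.95 − 55 = 4.95.
Midpoints: P̄ = 57.48, Q̄ = 850.0.
ε = (ΔQ/ΔP)(P̄/Q̄) = (-634/4.95)(57.48/850.0).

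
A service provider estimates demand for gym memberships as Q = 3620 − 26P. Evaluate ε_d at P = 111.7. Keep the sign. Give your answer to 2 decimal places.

At P = 111.7, Q = 715.800.
dQ/dP = −26.
ε = (dQ/dP)(P/Q) = (-26)(111.7/715.800).

-4.06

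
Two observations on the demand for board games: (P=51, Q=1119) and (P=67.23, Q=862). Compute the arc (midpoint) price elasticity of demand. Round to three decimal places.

-0.945

ΔQ = 862 − 1119 = -257; ΔP = 67.23 − 51 = 16.23.
Midpoints: P̄ = 59.12, Q̄ = 990.5.
ε = (ΔQ/ΔP)(P̄/Q̄) = (-257/16.23)(59.12/990.5).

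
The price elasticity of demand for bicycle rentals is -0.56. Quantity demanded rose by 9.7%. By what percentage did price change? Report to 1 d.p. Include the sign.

%ΔP ≈ %ΔQ / ε = (9.7%)/(-0.56) = -17.32%.

-17.3%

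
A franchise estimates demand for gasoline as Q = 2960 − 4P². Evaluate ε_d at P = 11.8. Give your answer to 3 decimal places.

At P = 11.8, Q = 2403.040.
dQ/dP = −8P = -94.400.
ε = (dQ/dP)(P/Q) = (-94.400)(11.8/2403.040).

-0.464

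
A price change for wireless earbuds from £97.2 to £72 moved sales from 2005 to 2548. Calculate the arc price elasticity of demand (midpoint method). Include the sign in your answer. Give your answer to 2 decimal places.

-0.80

ΔQ = 2548 − 2005 = 543; ΔP = 72 − 97.2 = -25.2.
Midpoints: P̄ = 84.60, Q̄ = 2276.5.
ε = (ΔQ/ΔP)(P̄/Q̄) = (543/-25.2)(84.60/2276.5).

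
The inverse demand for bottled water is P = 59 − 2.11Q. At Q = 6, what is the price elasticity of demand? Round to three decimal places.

At Q = 6, P = 59 − 2.11(6) = 46.34.
dP/dQ = −2.11, so dQ/dP = 1/(−2.11) = -0.474.
ε = (dQ/dP)(P/Q) = (-0.474)(46.34/6).

-3.660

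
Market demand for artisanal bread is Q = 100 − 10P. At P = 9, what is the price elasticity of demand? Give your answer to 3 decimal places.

-9.000

At P = 9, Q = 10.
dQ/dP = −10.
ε = (dQ/dP)(P/Q) = (-10)(9/10).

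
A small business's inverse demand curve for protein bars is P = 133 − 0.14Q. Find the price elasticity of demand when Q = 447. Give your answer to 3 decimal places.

At Q = 447, P = 133 − 0.14(447) = 70.42.
dP/dQ = −0.14, so dQ/dP = 1/(−0.14) = -7.143.
ε = (dQ/dP)(P/Q) = (-7.143)(70.42/447).

-1.125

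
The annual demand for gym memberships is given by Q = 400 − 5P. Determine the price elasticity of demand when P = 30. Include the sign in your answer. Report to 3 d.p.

At P = 30, Q = 250.
dQ/dP = −5.
ε = (dQ/dP)(P/Q) = (-5)(30/250).
|ε| < 1, so demand is inelastic at this price.

-0.600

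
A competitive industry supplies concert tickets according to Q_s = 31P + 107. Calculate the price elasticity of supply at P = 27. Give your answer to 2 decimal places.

0.89

At P = 27, Q_s = 944.
dQ_s/dP = 31.
ε_s = (dQ_s/dP)(P/Q_s) = (31)(27/944).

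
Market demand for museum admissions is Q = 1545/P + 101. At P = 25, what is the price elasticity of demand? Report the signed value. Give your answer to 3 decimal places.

-0.380

At P = 25, Q = 162.800.
dQ/dP = −1545/P² = -2.472.
ε = (dQ/dP)(P/Q) = (-2.472)(25/162.800).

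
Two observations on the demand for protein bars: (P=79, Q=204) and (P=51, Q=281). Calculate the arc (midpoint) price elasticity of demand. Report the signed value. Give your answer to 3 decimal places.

ΔQ = 281 − 204 = 77; ΔP = 51 − 79 = -28.
Midpoints: P̄ = 65.00, Q̄ = 242.5.
ε = (ΔQ/ΔP)(P̄/Q̄) = (77/-28)(65.00/242.5).

-0.737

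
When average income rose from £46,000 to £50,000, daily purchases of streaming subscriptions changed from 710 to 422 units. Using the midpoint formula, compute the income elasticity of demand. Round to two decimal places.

-6.11

ΔQ = -288, ΔI = 4000. Midpoints: Ī = 48,000, Q̄ = 566.0.
ε_I = (ΔQ/ΔI)(Ī/Q̄) = (-288/4000)(48000/566.0).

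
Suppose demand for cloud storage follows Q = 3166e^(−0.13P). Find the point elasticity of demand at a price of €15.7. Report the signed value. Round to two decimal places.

-2.04

At P = 15.7, Q = 411.259.
dQ/dP = −0.13·3166e^(−0.13P) = −0.13Q = -53.464.
ε = (dQ/dP)(P/Q) = (-53.464)(15.7/411.259).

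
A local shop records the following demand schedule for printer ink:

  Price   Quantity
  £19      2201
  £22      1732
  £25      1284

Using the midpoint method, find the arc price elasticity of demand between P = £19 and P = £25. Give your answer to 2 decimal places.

At P = 19, Q = 2201; at P = 25, Q = 1284.
ΔQ = -917, ΔP = 6. Midpoints: P̄ = 22.00, Q̄ = 1742.5.
ε = (ΔQ/ΔP)(P̄/Q̄) = (-917/6)(22.00/1742.5).

-1.93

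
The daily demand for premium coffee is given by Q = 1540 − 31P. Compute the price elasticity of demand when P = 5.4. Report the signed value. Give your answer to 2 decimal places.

At P = 5.4, Q = 1372.600.
dQ/dP = −31.
ε = (dQ/dP)(P/Q) = (-31)(5.4/1372.600).
|ε| < 1, so demand is inelastic at this price.

-0.12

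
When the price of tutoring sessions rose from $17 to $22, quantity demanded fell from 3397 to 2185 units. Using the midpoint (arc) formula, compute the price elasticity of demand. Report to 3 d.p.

ΔQ = 2185 − 3397 = -1212; ΔP = 22 − 17 = 5.
Midpoints: P̄ = 19.50, Q̄ = 2791.0.
ε = (ΔQ/ΔP)(P̄/Q̄) = (-1212/5)(19.50/2791.0).

-1.694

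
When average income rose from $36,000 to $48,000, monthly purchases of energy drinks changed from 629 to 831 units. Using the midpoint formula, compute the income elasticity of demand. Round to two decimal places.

0.97

ΔQ = 202, ΔI = 12000. Midpoints: Ī = 42,000, Q̄ = 730.0.
ε_I = (ΔQ/ΔI)(Ī/Q̄) = (202/12000)(42000/730.0).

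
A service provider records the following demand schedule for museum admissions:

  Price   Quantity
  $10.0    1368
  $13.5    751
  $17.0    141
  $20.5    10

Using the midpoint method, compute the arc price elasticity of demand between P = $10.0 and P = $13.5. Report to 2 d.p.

-1.96

At P = 10.0, Q = 1368; at P = 13.5, Q = 751.
ΔQ = -617, ΔP = 3.5. Midpoints: P̄ = 11.75, Q̄ = 1059.5.
ε = (ΔQ/ΔP)(P̄/Q̄) = (-617/3.5)(11.75/1059.5).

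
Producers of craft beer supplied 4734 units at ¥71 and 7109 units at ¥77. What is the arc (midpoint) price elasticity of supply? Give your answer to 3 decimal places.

4.947

ΔQ = 7109 − 4734 = 2375; ΔP = 77 − 71 = 6.
Midpoints: P̄ = 74.00, Q̄ = 5921.5.
ε_s = (ΔQ/ΔP)(P̄/Q̄) = (2375/6)(74.00/5921.5).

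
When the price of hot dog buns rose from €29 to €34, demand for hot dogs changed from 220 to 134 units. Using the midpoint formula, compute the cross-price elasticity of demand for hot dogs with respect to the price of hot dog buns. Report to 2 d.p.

-3.06

ΔQ_x = 134 − 220 = -86; ΔP_y = 34 − 29 = 5.
Midpoints: P̄_y = 31.50, Q̄_x = 177.0.
ε_xy = (ΔQ_x/ΔP_y)(P̄_y/Q̄_x) = (-86/5)(31.50/177.0).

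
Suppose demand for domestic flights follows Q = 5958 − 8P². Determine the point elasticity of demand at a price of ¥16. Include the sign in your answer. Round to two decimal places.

At P = 16, Q = 3910.
dQ/dP = −16P = -256.
ε = (dQ/dP)(P/Q) = (-256)(16/3910).

-1.05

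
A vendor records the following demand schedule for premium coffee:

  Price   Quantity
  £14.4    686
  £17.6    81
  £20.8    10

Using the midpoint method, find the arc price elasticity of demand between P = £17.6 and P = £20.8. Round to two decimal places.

At P = 17.6, Q = 81; at P = 20.8, Q = 10.
ΔQ = -71, ΔP = 3.2. Midpoints: P̄ = 19.20, Q̄ = 45.5.
ε = (ΔQ/ΔP)(P̄/Q̄) = (-71/3.2)(19.20/45.5).

-9.36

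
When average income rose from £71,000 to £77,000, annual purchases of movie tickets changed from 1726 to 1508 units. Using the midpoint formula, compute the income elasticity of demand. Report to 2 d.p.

-1.66

ΔQ = -218, ΔI = 6000. Midpoints: Ī = 74,000, Q̄ = 1617.0.
ε_I = (ΔQ/ΔI)(Ī/Q̄) = (-218/6000)(74000/1617.0).
ε_I < 0, so the good is inferior.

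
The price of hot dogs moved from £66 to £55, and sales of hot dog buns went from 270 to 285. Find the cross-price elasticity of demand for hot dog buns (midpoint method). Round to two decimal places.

ΔQ_x = 285 − 270 = 15; ΔP_y = 55 − 66 = -11.
Midpoints: P̄_y = 60.50, Q̄_x = 277.5.
ε_xy = (ΔQ_x/ΔP_y)(P̄_y/Q̄_x) = (15/-11)(60.50/277.5).

-0.30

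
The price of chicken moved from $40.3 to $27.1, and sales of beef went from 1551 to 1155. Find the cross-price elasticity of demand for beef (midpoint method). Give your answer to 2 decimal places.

0.75

ΔQ_x = 1155 − 1551 = -396; ΔP_y = 27.1 − 40.3 = -13.2.
Midpoints: P̄_y = 33.70, Q̄_x = 1353.0.
ε_xy = (ΔQ_x/ΔP_y)(P̄_y/Q̄_x) = (-396/-13.2)(33.70/1353.0).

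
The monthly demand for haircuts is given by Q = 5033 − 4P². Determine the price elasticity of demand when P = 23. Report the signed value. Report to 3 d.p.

-1.451

At P = 23, Q = 2917.
dQ/dP = −8P = -184.
ε = (dQ/dP)(P/Q) = (-184)(23/2917).
|ε| > 1, so demand is elastic at this price.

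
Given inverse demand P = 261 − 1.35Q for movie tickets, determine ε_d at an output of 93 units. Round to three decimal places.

At Q = 93, P = 261 − 1.35(93) = 135.45.
dP/dQ = −1.35, so dQ/dP = 1/(−1.35) = -0.741.
ε = (dQ/dP)(P/Q) = (-0.741)(135.45/93).

-1.079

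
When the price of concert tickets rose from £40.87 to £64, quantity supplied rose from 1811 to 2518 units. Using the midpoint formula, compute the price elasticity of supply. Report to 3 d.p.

0.740

ΔQ = 2518 − 1811 = 707; ΔP = 64 − 40.87 = 23.13.
Midpoints: P̄ = 52.44, Q̄ = 2164.5.
ε_s = (ΔQ/ΔP)(P̄/Q̄) = (707/23.13)(52.44/2164.5).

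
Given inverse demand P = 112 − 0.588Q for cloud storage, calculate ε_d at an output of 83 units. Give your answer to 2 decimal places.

At Q = 83, P = 112 − 0.588(83) = 63.20.
dP/dQ = −0.588, so dQ/dP = 1/(−0.588) = -1.701.
ε = (dQ/dP)(P/Q) = (-1.701)(63.20/83).

-1.29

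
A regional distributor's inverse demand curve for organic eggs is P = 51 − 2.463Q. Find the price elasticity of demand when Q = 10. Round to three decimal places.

At Q = 10, P = 51 − 2.463(10) = 26.37.
dP/dQ = −2.463, so dQ/dP = 1/(−2.463) = -0.406.
ε = (dQ/dP)(P/Q) = (-0.406)(26.37/10).

-1.071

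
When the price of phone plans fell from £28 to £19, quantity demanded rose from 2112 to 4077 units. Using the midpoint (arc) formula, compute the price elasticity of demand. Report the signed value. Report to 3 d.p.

-1.658

ΔQ = 4077 − 2112 = 1965; ΔP = 19 − 28 = -9.
Midpoints: P̄ = 23.50, Q̄ = 3094.5.
ε = (ΔQ/ΔP)(P̄/Q̄) = (1965/-9)(23.50/3094.5).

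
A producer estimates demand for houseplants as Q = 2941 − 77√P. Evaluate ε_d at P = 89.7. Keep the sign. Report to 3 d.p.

-0.165

At P = 89.7, Q = 2211.732.
dQ/dP = −77/(2√P) = -4.065.
ε = (dQ/dP)(P/Q) = (-4.065)(89.7/2211.732).
|ε| < 1, so demand is inelastic at this price.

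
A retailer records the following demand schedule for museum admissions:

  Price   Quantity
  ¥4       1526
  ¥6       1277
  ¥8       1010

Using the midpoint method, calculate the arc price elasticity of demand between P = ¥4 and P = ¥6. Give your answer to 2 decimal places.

-0.44

At P = 4, Q = 1526; at P = 6, Q = 1277.
ΔQ = -249, ΔP = 2. Midpoints: P̄ = 5.00, Q̄ = 1401.5.
ε = (ΔQ/ΔP)(P̄/Q̄) = (-249/2)(5.00/1401.5).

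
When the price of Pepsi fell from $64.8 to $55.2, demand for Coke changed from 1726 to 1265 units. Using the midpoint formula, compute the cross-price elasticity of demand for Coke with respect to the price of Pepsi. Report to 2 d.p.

1.93

ΔQ_x = 1265 − 1726 = -461; ΔP_y = 55.2 − 64.8 = -9.6.
Midpoints: P̄_y = 60.00, Q̄_x = 1495.5.
ε_xy = (ΔQ_x/ΔP_y)(P̄_y/Q̄_x) = (-461/-9.6)(60.00/1495.5).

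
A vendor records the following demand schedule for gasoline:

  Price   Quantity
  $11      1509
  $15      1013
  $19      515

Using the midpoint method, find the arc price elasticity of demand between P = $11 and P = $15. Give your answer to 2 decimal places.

At P = 11, Q = 1509; at P = 15, Q = 1013.
ΔQ = -496, ΔP = 4. Midpoints: P̄ = 13.00, Q̄ = 1261.0.
ε = (ΔQ/ΔP)(P̄/Q̄) = (-496/4)(13.00/1261.0).

-1.28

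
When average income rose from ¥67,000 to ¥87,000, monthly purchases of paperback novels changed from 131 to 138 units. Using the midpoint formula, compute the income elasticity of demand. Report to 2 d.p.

ΔQ = 7, ΔI = 20000. Midpoints: Ī = 77,000, Q̄ = 134.5.
ε_I = (ΔQ/ΔI)(Ī/Q̄) = (7/20000)(77000/134.5).
ε_I > 0, so the good is normal.

0.20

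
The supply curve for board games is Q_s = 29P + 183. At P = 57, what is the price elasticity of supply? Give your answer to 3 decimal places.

At P = 57, Q_s = 1836.
dQ_s/dP = 29.
ε_s = (dQ_s/dP)(P/Q_s) = (29)(57/1836).

0.900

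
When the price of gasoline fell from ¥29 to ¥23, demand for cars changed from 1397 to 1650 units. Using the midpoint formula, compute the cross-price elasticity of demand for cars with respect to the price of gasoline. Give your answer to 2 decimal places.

ΔQ_x = 1650 − 1397 = 253; ΔP_y = 23 − 29 = -6.
Midpoints: P̄_y = 26.00, Q̄_x = 1523.5.
ε_xy = (ΔQ_x/ΔP_y)(P̄_y/Q̄_x) = (253/-6)(26.00/1523.5).
ε_xy < 0, so the goods are complements.

-0.72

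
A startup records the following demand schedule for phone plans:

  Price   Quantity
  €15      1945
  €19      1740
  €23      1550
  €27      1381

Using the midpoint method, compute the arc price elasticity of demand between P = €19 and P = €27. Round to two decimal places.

-0.66

At P = 19, Q = 1740; at P = 27, Q = 1381.
ΔQ = -359, ΔP = 8. Midpoints: P̄ = 23.00, Q̄ = 1560.5.
ε = (ΔQ/ΔP)(P̄/Q̄) = (-359/8)(23.00/1560.5).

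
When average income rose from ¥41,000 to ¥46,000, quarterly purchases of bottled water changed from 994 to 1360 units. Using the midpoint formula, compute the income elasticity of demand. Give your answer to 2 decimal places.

ΔQ = 366, ΔI = 5000. Midpoints: Ī = 43,500, Q̄ = 1177.0.
ε_I = (ΔQ/ΔI)(Ī/Q̄) = (366/5000)(43500/1177.0).

2.71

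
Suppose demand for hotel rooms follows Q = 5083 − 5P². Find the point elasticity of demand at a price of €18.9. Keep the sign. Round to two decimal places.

-1.08

At P = 18.9, Q = 3296.950.
dQ/dP = −10P = -189.
ε = (dQ/dP)(P/Q) = (-189)(18.9/3296.950).
|ε| > 1, so demand is elastic at this price.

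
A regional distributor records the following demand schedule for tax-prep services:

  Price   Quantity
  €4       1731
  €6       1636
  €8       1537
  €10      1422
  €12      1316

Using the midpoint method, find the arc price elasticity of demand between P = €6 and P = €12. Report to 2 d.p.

-0.33

At P = 6, Q = 1636; at P = 12, Q = 1316.
ΔQ = -320, ΔP = 6. Midpoints: P̄ = 9.00, Q̄ = 1476.0.
ε = (ΔQ/ΔP)(P̄/Q̄) = (-320/6)(9.00/1476.0).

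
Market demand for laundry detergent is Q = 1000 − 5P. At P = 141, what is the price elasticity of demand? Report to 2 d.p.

At P = 141, Q = 295.
dQ/dP = −5.
ε = (dQ/dP)(P/Q) = (-5)(141/295).

-2.39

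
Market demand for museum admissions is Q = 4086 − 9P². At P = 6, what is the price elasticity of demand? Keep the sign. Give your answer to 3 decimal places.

-0.172

At P = 6, Q = 3762.
dQ/dP = −18P = -108.
ε = (dQ/dP)(P/Q) = (-108)(6/3762).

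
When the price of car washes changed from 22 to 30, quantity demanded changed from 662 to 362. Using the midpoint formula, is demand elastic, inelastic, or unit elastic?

Arc ε ≈ -1.904.
|ε| = 1.90 > 1.

elastic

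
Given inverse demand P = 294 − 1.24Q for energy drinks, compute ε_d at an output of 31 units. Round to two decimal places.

-6.65

At Q = 31, P = 294 − 1.24(31) = 255.56.
dP/dQ = −1.24, so dQ/dP = 1/(−1.24) = -0.806.
ε = (dQ/dP)(P/Q) = (-0.806)(255.56/31).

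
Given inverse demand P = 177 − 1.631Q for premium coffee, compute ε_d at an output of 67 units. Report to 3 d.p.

-0.620

At Q = 67, P = 177 − 1.631(67) = 67.72.
dP/dQ = −1.631, so dQ/dP = 1/(−1.631) = -0.613.
ε = (dQ/dP)(P/Q) = (-0.613)(67.72/67).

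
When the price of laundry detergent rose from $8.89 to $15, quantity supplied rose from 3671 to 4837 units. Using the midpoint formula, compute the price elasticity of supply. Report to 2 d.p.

ΔQ = 4837 − 3671 = 1166; ΔP = 15 − 8.89 = 6.11.
Midpoints: P̄ = 11.95, Q̄ = 4254.0.
ε_s = (ΔQ/ΔP)(P̄/Q̄) = (1166/6.11)(11.95/4254.0).

0.54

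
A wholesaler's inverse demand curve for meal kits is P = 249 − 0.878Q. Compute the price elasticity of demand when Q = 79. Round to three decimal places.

-2.590

At Q = 79, P = 249 − 0.878(79) = 179.64.
dP/dQ = −0.878, so dQ/dP = 1/(−0.878) = -1.139.
ε = (dQ/dP)(P/Q) = (-1.139)(179.64/79).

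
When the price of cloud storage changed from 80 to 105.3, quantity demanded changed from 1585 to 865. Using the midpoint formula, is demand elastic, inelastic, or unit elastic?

elastic

Arc ε ≈ -2.152.
|ε| = 2.15 > 1.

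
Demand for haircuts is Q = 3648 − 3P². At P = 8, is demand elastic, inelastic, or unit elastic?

Q = 3456, dQ/dP = -48.
ε = (dQ/dP)(P/Q) ≈ -0.111.
|ε| = 0.11 < 1.

inelastic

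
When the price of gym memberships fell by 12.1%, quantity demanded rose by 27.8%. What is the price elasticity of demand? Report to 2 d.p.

-2.30

ε = %ΔQ / %ΔP = (27.8)/(-12.1) = -2.298.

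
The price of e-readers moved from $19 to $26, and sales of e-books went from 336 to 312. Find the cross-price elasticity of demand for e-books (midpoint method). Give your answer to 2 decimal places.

-0.24

ΔQ_x = 312 − 336 = -24; ΔP_y = 26 − 19 = 7.
Midpoints: P̄_y = 22.50, Q̄_x = 324.0.
ε_xy = (ΔQ_x/ΔP_y)(P̄_y/Q̄_x) = (-24/7)(22.50/324.0).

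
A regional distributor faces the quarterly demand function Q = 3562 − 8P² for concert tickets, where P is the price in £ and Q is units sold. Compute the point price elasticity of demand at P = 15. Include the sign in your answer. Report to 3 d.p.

At P = 15, Q = 1762.
dQ/dP = −16P = -240.
ε = (dQ/dP)(P/Q) = (-240)(15/1762).

-2.043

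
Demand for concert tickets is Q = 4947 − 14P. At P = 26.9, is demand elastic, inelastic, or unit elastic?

inelastic

Q = 4570.400, dQ/dP = -14.
ε = (dQ/dP)(P/Q) ≈ -0.082.
|ε| = 0.08 < 1.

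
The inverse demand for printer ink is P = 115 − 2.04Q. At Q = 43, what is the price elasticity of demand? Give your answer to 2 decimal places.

At Q = 43, P = 115 − 2.04(43) = 27.28.
dP/dQ = −2.04, so dQ/dP = 1/(−2.04) = -0.490.
ε = (dQ/dP)(P/Q) = (-0.490)(27.28/43).

-0.31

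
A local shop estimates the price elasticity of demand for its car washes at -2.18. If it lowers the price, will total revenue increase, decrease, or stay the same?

increase

|ε| = 2.18 > 1, so demand is elastic. A price cut therefore raises total revenue.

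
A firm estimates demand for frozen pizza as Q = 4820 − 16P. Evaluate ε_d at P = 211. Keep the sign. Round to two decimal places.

At P = 211, Q = 1444.
dQ/dP = −16.
ε = (dQ/dP)(P/Q) = (-16)(211/1444).

-2.34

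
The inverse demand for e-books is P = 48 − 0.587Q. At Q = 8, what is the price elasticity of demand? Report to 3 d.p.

At Q = 8, P = 48 − 0.587(8) = 43.30.
dP/dQ = −0.587, so dQ/dP = 1/(−0.587) = -1.704.
ε = (dQ/dP)(P/Q) = (-1.704)(43.30/8).

-9.221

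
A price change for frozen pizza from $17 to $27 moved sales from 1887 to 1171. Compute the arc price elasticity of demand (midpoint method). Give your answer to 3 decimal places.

ΔQ = 1171 − 1887 = -716; ΔP = 27 − 17 = 10.
Midpoints: P̄ = 22.00, Q̄ = 1529.0.
ε = (ΔQ/ΔP)(P̄/Q̄) = (-716/10)(22.00/1529.0).

-1.030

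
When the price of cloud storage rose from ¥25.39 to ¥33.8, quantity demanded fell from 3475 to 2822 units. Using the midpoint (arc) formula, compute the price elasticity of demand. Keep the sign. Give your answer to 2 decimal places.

ΔQ = 2822 − 3475 = -653; ΔP = 33.8 − 25.39 = 8.41.
Midpoints: P̄ = 29.59, Q̄ = 3148.5.
ε = (ΔQ/ΔP)(P̄/Q̄) = (-653/8.41)(29.59/3148.5).

-0.73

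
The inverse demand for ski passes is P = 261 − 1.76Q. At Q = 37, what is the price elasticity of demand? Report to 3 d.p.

-3.008

At Q = 37, P = 261 − 1.76(37) = 195.88.
dP/dQ = −1.76, so dQ/dP = 1/(−1.76) = -0.568.
ε = (dQ/dP)(P/Q) = (-0.568)(195.88/37).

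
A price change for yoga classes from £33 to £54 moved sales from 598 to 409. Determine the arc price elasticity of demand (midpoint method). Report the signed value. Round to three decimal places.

ΔQ = 409 − 598 = -189; ΔP = 54 − 33 = 21.
Midpoints: P̄ = 43.50, Q̄ = 503.5.
ε = (ΔQ/ΔP)(P̄/Q̄) = (-189/21)(43.50/503.5).

-0.778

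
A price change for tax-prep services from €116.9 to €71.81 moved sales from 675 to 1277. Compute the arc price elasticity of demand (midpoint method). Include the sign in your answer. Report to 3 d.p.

-1.291

ΔQ = 1277 − 675 = 602; ΔP = 71.81 − 116.9 = -45.09.
Midpoints: P̄ = 94.36, Q̄ = 976.0.
ε = (ΔQ/ΔP)(P̄/Q̄) = (602/-45.09)(94.36/976.0).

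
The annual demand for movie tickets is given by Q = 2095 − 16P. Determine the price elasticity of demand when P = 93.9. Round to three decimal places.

At P = 93.9, Q = 592.600.
dQ/dP = −16.
ε = (dQ/dP)(P/Q) = (-16)(93.9/592.600).
|ε| > 1, so demand is elastic at this price.

-2.535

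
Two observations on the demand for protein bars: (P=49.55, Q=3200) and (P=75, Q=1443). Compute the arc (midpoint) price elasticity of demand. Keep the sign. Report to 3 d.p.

ΔQ = 1443 − 3200 = -1757; ΔP = 75 − 49.55 = 25.45.
Midpoints: P̄ = 62.27, Q̄ = 2321.5.
ε = (ΔQ/ΔP)(P̄/Q̄) = (-1757/25.45)(62.27/2321.5).

-1.852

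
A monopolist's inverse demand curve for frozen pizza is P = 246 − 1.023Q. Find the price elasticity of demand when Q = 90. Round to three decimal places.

At Q = 90, P = 246 − 1.023(90) = 153.93.
dP/dQ = −1.023, so dQ/dP = 1/(−1.023) = -0.978.
ε = (dQ/dP)(P/Q) = (-0.978)(153.93/90).

-1.672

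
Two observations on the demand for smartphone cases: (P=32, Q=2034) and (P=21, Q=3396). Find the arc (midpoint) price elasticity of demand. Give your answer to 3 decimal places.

-1.209

ΔQ = 3396 − 2034 = 1362; ΔP = 21 − 32 = -11.
Midpoints: P̄ = 26.50, Q̄ = 2715.0.
ε = (ΔQ/ΔP)(P̄/Q̄) = (1362/-11)(26.50/2715.0).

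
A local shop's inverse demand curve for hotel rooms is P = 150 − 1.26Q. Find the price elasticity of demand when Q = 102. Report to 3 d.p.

At Q = 102, P = 150 − 1.26(102) = 21.48.
dP/dQ = −1.26, so dQ/dP = 1/(−1.26) = -0.794.
ε = (dQ/dP)(P/Q) = (-0.794)(21.48/102).

-0.167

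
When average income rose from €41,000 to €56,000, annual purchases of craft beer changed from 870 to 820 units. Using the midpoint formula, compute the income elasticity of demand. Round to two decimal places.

ΔQ = -50, ΔI = 15000. Midpoints: Ī = 48,500, Q̄ = 845.0.
ε_I = (ΔQ/ΔI)(Ī/Q̄) = (-50/15000)(48500/845.0).
ε_I < 0, so the good is inferior.

-0.19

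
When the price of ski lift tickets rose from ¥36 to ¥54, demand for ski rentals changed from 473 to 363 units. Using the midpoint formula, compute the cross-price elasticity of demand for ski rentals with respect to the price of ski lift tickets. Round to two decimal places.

ΔQ_x = 363 − 473 = -110; ΔP_y = 54 − 36 = 18.
Midpoints: P̄_y = 45.00, Q̄_x = 418.0.
ε_xy = (ΔQ_x/ΔP_y)(P̄_y/Q̄_x) = (-110/18)(45.00/418.0).
ε_xy < 0, so the goods are complements.

-0.66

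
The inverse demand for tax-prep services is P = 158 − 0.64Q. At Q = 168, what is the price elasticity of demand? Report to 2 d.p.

-0.47

At Q = 168, P = 158 − 0.64(168) = 50.48.
dP/dQ = −0.64, so dQ/dP = 1/(−0.64) = -1.562.
ε = (dQ/dP)(P/Q) = (-1.562)(50.48/168).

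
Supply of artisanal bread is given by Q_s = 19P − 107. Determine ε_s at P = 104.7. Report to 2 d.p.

At P = 104.7, Q_s = 1882.30.
dQ_s/dP = 19.
ε_s = (dQ_s/dP)(P/Q_s) = (19)(104.7/1882.30).

1.06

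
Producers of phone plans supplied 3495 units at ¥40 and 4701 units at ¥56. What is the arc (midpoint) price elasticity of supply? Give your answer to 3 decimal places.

0.883

ΔQ = 4701 − 3495 = 1206; ΔP = 56 − 40 = 16.
Midpoints: P̄ = 48.00, Q̄ = 4098.0.
ε_s = (ΔQ/ΔP)(P̄/Q̄) = (1206/16)(48.00/4098.0).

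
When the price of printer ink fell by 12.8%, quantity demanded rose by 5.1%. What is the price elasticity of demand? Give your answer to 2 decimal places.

-0.40

ε = %ΔQ / %ΔP = (5.1)/(-12.8) = -0.398.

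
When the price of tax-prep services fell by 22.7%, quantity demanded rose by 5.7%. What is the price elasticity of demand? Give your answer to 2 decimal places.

-0.25

ε = %ΔQ / %ΔP = (5.7)/(-22.7) = -0.251.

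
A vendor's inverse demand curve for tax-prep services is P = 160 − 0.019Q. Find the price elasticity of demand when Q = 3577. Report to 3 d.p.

-1.354

At Q = 3577, P = 160 − 0.019(3577) = 92.04.
dP/dQ = −0.019, so dQ/dP = 1/(−0.019) = -52.632.
ε = (dQ/dP)(P/Q) = (-52.632)(92.04/3577).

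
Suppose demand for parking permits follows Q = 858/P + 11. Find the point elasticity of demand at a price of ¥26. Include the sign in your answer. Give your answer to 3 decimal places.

At P = 26, Q = 44.
dQ/dP = −858/P² = -1.269.
ε = (dQ/dP)(P/Q) = (-1.269)(26/44).

-0.750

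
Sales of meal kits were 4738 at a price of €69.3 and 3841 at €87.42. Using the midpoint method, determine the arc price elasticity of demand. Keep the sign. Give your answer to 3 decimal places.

-0.904

ΔQ = 3841 − 4738 = -897; ΔP = 87.42 − 69.3 = 18.12.
Midpoints: P̄ = 78.36, Q̄ = 4289.5.
ε = (ΔQ/ΔP)(P̄/Q̄) = (-897/18.12)(78.36/4289.5).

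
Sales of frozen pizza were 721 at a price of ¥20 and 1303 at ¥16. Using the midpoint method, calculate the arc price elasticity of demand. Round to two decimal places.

-2.59

ΔQ = 1303 − 721 = 582; ΔP = 16 − 20 = -4.
Midpoints: P̄ = 18.00, Q̄ = 1012.0.
ε = (ΔQ/ΔP)(P̄/Q̄) = (582/-4)(18.00/1012.0).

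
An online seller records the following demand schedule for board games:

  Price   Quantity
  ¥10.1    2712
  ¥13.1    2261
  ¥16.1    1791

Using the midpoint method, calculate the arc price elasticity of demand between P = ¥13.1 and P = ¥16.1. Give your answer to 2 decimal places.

-1.13

At P = 13.1, Q = 2261; at P = 16.1, Q = 1791.
ΔQ = -470, ΔP = 3.0. Midpoints: P̄ = 14.60, Q̄ = 2026.0.
ε = (ΔQ/ΔP)(P̄/Q̄) = (-470/3.0)(14.60/2026.0).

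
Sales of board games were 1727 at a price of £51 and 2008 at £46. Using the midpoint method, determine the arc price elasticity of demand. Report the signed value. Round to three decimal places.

-1.460

ΔQ = 2008 − 1727 = 281; ΔP = 46 − 51 = -5.
Midpoints: P̄ = 48.50, Q̄ = 1867.5.
ε = (ΔQ/ΔP)(P̄/Q̄) = (281/-5)(48.50/1867.5).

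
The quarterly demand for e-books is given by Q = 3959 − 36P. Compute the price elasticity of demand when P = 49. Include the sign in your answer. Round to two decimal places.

-0.80

At P = 49, Q = 2195.
dQ/dP = −36.
ε = (dQ/dP)(P/Q) = (-36)(49/2195).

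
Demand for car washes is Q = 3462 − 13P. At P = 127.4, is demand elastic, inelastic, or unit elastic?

inelastic

Q = 1805.800, dQ/dP = -13.
ε = (dQ/dP)(P/Q) ≈ -0.917.
|ε| = 0.92 < 1.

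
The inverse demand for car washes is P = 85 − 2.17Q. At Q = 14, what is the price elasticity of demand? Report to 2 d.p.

At Q = 14, P = 85 − 2.17(14) = 54.62.
dP/dQ = −2.17, so dQ/dP = 1/(−2.17) = -0.461.
ε = (dQ/dP)(P/Q) = (-0.461)(54.62/14).

-1.80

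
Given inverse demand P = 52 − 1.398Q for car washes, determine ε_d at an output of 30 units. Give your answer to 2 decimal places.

-0.24

At Q = 30, P = 52 − 1.398(30) = 10.06.
dP/dQ = −1.398, so dQ/dP = 1/(−1.398) = -0.715.
ε = (dQ/dP)(P/Q) = (-0.715)(10.06/30).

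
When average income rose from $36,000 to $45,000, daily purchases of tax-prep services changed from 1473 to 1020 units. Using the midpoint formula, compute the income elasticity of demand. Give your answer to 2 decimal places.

ΔQ = -453, ΔI = 9000. Midpoints: Ī = 40,500, Q̄ = 1246.5.
ε_I = (ΔQ/ΔI)(Ī/Q̄) = (-453/9000)(40500/1246.5).

-1.64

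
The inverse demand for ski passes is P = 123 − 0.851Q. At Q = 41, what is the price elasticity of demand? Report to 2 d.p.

At Q = 41, P = 123 − 0.851(41) = 88.11.
dP/dQ = −0.851, so dQ/dP = 1/(−0.851) = -1.175.
ε = (dQ/dP)(P/Q) = (-1.175)(88.11/41).

-2.53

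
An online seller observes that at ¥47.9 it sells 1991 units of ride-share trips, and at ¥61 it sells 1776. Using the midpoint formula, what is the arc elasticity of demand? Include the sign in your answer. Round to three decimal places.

ΔQ = 1776 − 1991 = -215; ΔP = 61 − 47.9 = 13.1.
Midpoints: P̄ = 54.45, Q̄ = 1883.5.
ε = (ΔQ/ΔP)(P̄/Q̄) = (-215/13.1)(54.45/1883.5).

-0.474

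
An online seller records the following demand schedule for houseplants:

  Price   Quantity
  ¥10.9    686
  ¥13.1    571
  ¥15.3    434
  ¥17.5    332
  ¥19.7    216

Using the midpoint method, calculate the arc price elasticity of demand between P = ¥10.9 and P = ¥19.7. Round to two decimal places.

At P = 10.9, Q = 686; at P = 19.7, Q = 216.
ΔQ = -470, ΔP = 8.8. Midpoints: P̄ = 15.30, Q̄ = 451.0.
ε = (ΔQ/ΔP)(P̄/Q̄) = (-470/8.8)(15.30/451.0).

-1.81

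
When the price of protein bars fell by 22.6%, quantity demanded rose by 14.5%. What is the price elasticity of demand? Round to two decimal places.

-0.64

ε = %ΔQ / %ΔP = (14.5)/(-22.6) = -0.642.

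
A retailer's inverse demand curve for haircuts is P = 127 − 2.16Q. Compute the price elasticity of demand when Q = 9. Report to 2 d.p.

-5.53

At Q = 9, P = 127 − 2.16(9) = 107.56.
dP/dQ = −2.16, so dQ/dP = 1/(−2.16) = -0.463.
ε = (dQ/dP)(P/Q) = (-0.463)(107.56/9).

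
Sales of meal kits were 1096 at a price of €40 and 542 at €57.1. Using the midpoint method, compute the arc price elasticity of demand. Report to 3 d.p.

ΔQ = 542 − 1096 = -554; ΔP = 57.1 − 40 = 17.1.
Midpoints: P̄ = 48.55, Q̄ = 819.0.
ε = (ΔQ/ΔP)(P̄/Q̄) = (-554/17.1)(48.55/819.0).

-1.921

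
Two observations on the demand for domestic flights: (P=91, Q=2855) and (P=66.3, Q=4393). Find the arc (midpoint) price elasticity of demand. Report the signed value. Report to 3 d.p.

-1.351

ΔQ = 4393 − 2855 = 1538; ΔP = 66.3 − 91 = -24.7.
Midpoints: P̄ = 78.65, Q̄ = 3624.0.
ε = (ΔQ/ΔP)(P̄/Q̄) = (1538/-24.7)(78.65/3624.0).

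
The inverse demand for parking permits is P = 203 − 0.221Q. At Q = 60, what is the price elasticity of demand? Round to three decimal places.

-14.309

At Q = 60, P = 203 − 0.221(60) = 189.74.
dP/dQ = −0.221, so dQ/dP = 1/(−0.221) = -4.525.
ε = (dQ/dP)(P/Q) = (-4.525)(189.74/60).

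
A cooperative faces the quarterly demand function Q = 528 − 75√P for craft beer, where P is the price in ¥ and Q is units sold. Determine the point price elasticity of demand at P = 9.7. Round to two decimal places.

At P = 9.7, Q = 294.414.
dQ/dP = −75/(2√P) = -12.041.
ε = (dQ/dP)(P/Q) = (-12.041)(9.7/294.414).

-0.40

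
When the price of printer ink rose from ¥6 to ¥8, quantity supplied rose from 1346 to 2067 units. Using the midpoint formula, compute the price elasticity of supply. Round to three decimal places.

ΔQ = 2067 − 1346 = 721; ΔP = 8 − 6 = 2.
Midpoints: P̄ = 7.00, Q̄ = 1706.5.
ε_s = (ΔQ/ΔP)(P̄/Q̄) = (721/2)(7.00/1706.5).

1.479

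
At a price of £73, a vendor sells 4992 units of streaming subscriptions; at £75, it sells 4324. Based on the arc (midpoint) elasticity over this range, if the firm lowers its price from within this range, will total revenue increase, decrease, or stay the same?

Arc ε = (-668/2)(74.00/4658.0) ≈ -5.306.
|ε| = 5.31 > 1, so demand is elastic. A price cut therefore raises total revenue.

increase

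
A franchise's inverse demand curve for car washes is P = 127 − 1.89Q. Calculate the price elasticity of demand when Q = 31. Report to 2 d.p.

At Q = 31, P = 127 − 1.89(31) = 68.41.
dP/dQ = −1.89, so dQ/dP = 1/(−1.89) = -0.529.
ε = (dQ/dP)(P/Q) = (-0.529)(68.41/31).

-1.17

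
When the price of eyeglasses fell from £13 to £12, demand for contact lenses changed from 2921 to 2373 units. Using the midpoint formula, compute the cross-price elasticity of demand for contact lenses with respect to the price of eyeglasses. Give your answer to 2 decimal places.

2.59

ΔQ_x = 2373 − 2921 = -548; ΔP_y = 12 − 13 = -1.
Midpoints: P̄_y = 12.50, Q̄_x = 2647.0.
ε_xy = (ΔQ_x/ΔP_y)(P̄_y/Q̄_x) = (-548/-1)(12.50/2647.0).
ε_xy > 0, so the goods are substitutes.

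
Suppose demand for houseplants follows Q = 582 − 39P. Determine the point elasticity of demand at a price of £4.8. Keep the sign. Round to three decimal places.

At P = 4.8, Q = 394.800.
dQ/dP = −39.
ε = (dQ/dP)(P/Q) = (-39)(4.8/394.800).
|ε| < 1, so demand is inelastic at this price.

-0.474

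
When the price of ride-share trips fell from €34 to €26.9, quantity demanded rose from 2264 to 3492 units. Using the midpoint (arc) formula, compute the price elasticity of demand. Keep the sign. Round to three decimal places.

ΔQ = 3492 − 2264 = 1228; ΔP = 26.9 − 34 = -7.1.
Midpoints: P̄ = 30.45, Q̄ = 2878.0.
ε = (ΔQ/ΔP)(P̄/Q̄) = (1228/-7.1)(30.45/2878.0).

-1.830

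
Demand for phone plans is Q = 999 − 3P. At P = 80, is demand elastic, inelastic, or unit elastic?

Q = 759, dQ/dP = -3.
ε = (dQ/dP)(P/Q) ≈ -0.316.
|ε| = 0.32 < 1.

inelastic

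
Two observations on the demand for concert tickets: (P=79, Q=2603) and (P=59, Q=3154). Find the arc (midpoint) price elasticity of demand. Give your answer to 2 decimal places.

-0.66

ΔQ = 3154 − 2603 = 551; ΔP = 59 − 79 = -20.
Midpoints: P̄ = 69.00, Q̄ = 2878.5.
ε = (ΔQ/ΔP)(P̄/Q̄) = (551/-20)(69.00/2878.5).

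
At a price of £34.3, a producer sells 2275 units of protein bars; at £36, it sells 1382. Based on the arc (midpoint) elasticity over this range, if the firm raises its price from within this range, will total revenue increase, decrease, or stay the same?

decrease

Arc ε = (-893/1.7)(35.15/1828.5) ≈ -10.098.
|ε| = 10.10 > 1, so demand is elastic. A price rise therefore reduces total revenue.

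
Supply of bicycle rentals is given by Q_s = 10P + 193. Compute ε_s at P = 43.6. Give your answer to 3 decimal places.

At P = 43.6, Q_s = 629.
dQ_s/dP = 10.
ε_s = (dQ_s/dP)(P/Q_s) = (10)(43.6/629).

0.693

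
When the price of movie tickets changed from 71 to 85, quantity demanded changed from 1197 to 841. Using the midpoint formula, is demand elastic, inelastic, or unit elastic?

elastic

Arc ε ≈ -1.946.
|ε| = 1.95 > 1.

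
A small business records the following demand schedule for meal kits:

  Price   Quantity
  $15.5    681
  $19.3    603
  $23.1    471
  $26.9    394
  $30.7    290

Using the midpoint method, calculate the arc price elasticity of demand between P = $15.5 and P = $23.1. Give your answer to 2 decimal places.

At P = 15.5, Q = 681; at P = 23.1, Q = 471.
ΔQ = -210, ΔP = 7.6. Midpoints: P̄ = 19.30, Q̄ = 576.0.
ε = (ΔQ/ΔP)(P̄/Q̄) = (-210/7.6)(19.30/576.0).

-0.93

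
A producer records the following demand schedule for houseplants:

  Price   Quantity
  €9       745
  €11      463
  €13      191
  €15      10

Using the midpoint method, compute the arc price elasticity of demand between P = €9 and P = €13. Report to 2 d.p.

At P = 9, Q = 745; at P = 13, Q = 191.
ΔQ = -554, ΔP = 4. Midpoints: P̄ = 11.00, Q̄ = 468.0.
ε = (ΔQ/ΔP)(P̄/Q̄) = (-554/4)(11.00/468.0).

-3.26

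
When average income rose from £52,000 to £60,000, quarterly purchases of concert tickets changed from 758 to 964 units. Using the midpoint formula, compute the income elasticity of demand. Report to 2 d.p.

1.67

ΔQ = 206, ΔI = 8000. Midpoints: Ī = 56,000, Q̄ = 861.0.
ε_I = (ΔQ/ΔI)(Ī/Q̄) = (206/8000)(56000/861.0).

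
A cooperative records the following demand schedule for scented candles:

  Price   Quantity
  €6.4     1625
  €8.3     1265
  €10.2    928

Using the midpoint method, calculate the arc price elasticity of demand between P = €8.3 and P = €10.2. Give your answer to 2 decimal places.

At P = 8.3, Q = 1265; at P = 10.2, Q = 928.
ΔQ = -337, ΔP = 1.9. Midpoints: P̄ = 9.25, Q̄ = 1096.5.
ε = (ΔQ/ΔP)(P̄/Q̄) = (-337/1.9)(9.25/1096.5).

-1.50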